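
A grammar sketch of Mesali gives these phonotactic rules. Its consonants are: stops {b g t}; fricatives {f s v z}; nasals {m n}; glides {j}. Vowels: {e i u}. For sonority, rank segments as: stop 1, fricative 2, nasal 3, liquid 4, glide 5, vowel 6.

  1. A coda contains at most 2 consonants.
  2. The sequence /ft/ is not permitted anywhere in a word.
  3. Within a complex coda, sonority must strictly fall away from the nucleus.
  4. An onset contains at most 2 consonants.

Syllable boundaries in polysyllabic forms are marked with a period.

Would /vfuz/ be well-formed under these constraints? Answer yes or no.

/vfuz/ — σ1 onset /vf/ (2C), coda /z/ ok → well-formed

yes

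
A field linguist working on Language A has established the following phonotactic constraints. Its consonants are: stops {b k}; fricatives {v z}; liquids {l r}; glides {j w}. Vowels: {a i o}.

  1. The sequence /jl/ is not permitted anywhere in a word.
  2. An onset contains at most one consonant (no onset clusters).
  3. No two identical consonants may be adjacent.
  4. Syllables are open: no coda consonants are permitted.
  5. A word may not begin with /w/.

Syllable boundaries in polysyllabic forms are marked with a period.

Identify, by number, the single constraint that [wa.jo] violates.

[wa.jo]: word begins with /w/.
This is a violation of constraint 5: "A word may not begin with /w/."
The remaining constraints (1, 2, 3, 4) are satisfied.

5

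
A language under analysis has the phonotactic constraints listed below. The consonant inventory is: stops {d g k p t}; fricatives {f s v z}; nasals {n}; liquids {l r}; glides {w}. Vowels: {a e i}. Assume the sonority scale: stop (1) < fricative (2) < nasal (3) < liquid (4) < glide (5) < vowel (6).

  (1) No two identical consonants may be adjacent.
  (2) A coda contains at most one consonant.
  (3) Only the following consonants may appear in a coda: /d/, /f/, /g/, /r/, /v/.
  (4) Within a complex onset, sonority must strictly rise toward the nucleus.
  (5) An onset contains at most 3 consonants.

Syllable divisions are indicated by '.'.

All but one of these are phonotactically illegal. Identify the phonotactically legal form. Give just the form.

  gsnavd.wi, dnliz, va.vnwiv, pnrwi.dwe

gsnavd.wi — violates constraint 2: syllable 1 coda /vd/ has 2 consonants (> 1) → phonotactically illegal
dnliz — violates constraint 3: syllable 1 coda contains /z/, which is not a licensed coda consonant → phonotactically illegal
va.vnwiv — σ1 onset /v/, coda /∅/ ok; σ2 onset /vnw/ (2→3→5 rises), coda /v/ ok → phonotactically legal
pnrwi.dwe — violates constraint 5: syllable 1 onset /pnrw/ has 4 consonants (> 3) → phonotactically illegal

va.vnwiv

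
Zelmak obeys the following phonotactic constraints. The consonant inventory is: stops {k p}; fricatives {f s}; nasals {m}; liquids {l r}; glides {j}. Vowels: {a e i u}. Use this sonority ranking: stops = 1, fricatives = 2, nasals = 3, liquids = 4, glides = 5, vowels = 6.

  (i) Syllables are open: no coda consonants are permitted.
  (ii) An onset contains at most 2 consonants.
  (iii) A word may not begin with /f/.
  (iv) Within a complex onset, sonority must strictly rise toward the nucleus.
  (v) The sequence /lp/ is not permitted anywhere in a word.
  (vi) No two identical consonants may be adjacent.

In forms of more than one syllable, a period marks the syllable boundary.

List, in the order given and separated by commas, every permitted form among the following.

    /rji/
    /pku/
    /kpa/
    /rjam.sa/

/rji/

/rji/ — σ1 onset /rj/ (4→5 rises), coda /∅/ ok → permitted
/pku/ — violates constraint (iv): syllable 1 onset /pk/: /p/ (stop, 1) → /k/ (stop, 1) does not rise → not permitted
/kpa/ — violates constraint (iv): syllable 1 onset /kp/: /k/ (stop, 1) → /p/ (stop, 1) does not rise → not permitted
/rjam.sa/ — violates constraint (i): syllable 1 coda /m/ has 1 consonant (> 0) → not permitted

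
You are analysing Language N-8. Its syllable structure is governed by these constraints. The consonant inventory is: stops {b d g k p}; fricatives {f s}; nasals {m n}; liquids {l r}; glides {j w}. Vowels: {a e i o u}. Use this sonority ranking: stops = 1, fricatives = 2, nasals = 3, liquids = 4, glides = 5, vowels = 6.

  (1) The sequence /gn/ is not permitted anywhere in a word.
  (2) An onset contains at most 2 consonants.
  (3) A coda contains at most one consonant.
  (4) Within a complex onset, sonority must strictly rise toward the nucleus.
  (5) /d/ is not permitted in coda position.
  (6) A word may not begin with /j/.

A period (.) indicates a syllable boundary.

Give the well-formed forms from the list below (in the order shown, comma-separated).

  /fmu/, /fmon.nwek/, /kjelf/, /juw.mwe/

/fmu/ — σ1 onset /fm/ (2→3 rises), coda /∅/ ok → well-formed
/fmon.nwek/ — σ1 onset /fm/ (2→3 rises), coda /n/ ok; σ2 onset /nw/ (3→5 rises), coda /k/ ok → well-formed
/kjelf/ — violates constraint 3: syllable 1 coda /lf/ has 2 consonants (> 1) → ill-formed
/juw.mwe/ — violates constraint 6: word begins with /j/ → ill-formed

/fmu/, /fmon.nwek/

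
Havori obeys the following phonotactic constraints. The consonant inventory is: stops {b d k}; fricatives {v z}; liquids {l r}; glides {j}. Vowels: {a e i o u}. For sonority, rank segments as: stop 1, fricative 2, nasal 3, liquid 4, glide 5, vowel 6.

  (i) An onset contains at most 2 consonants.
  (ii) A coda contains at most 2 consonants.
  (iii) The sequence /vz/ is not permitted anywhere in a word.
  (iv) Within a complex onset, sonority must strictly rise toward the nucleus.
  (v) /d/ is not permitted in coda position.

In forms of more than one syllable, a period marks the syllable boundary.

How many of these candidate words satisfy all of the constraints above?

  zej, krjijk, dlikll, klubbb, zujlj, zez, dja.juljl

zej — σ1 onset /z/, coda /j/ ok → well-formed
krjijk — violates constraint (i): syllable 1 onset /krj/ has 3 consonants (> 2) → ill-formed
dlikll — violates constraint (ii): syllable 1 coda /kll/ has 3 consonants (> 2) → ill-formed
klubbb — violates constraint (ii): syllable 1 coda /bbb/ has 3 consonants (> 2) → ill-formed
zujlj — violates constraint (ii): syllable 1 coda /jlj/ has 3 consonants (> 2) → ill-formed
zez — σ1 onset /z/, coda /z/ ok → well-formed
dja.juljl — violates constraint (ii): syllable 2 coda /ljl/ has 3 consonants (> 2) → ill-formed
Well-formed: zej, zez → 2.

2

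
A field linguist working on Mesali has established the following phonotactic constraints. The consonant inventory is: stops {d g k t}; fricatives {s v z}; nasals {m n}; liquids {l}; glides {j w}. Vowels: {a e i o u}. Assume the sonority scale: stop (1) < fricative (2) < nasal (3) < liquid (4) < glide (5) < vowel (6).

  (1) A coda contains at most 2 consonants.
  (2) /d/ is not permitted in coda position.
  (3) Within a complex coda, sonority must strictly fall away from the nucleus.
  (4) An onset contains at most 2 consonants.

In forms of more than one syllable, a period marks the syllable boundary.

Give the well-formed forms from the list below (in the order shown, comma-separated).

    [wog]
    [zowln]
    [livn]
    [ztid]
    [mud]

[wog]

[wog] — σ1 onset /w/, coda /g/ ok → well-formed
[zowln] — violates constraint 1: syllable 1 coda /wln/ has 3 consonants (> 2) → ill-formed
[livn] — violates constraint 3: syllable 1 coda /vn/: /v/ (fricative, 2) → /n/ (nasal, 3) does not fall → ill-formed
[ztid] — violates constraint 2: syllable 1 coda contains /d/ → ill-formed
[mud] — violates constraint 2: syllable 1 coda contains /d/ → ill-formed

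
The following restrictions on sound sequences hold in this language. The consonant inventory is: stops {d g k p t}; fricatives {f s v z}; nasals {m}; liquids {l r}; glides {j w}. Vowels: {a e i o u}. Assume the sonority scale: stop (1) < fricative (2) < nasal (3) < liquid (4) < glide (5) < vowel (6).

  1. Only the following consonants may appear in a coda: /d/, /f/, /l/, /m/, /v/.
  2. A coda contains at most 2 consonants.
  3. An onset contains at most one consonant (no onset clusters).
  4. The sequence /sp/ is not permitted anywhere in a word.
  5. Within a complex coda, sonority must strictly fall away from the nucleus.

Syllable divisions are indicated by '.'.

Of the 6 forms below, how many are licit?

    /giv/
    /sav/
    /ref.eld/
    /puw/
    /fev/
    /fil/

/giv/ — σ1 onset /g/, coda /v/ ok → licit
/sav/ — σ1 onset /s/, coda /v/ ok → licit
/ref.eld/ — σ1 onset /r/, coda /f/ ok; σ2 onset /∅/, coda /ld/ (4→1 falls) ok → licit
/puw/ — violates constraint 1: syllable 1 coda contains /w/, which is not a licensed coda consonant → illicit
/fev/ — σ1 onset /f/, coda /v/ ok → licit
/fil/ — σ1 onset /f/, coda /l/ ok → licit
Licit: /giv/, /sav/, /ref.eld/, /fev/, /fil/ → 5.

5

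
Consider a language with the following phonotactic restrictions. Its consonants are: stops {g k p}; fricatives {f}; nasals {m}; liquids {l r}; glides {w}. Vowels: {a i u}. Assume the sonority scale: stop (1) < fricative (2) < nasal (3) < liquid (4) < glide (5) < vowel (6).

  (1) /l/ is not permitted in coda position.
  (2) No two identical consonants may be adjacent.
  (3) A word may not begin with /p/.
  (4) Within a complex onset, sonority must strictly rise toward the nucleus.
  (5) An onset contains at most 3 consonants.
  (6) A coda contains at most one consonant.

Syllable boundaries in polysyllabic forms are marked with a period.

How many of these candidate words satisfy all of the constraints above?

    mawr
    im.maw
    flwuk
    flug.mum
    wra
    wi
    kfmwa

mawr — violates constraint 6: syllable 1 coda /wr/ has 2 consonants (> 1) → not permitted
im.maw — violates constraint 2: adjacent identical consonants /mm/ → not permitted
flwuk — σ1 onset /flw/ (2→4→5 rises), coda /k/ ok → permitted
flug.mum — σ1 onset /fl/ (2→4 rises), coda /g/ ok; σ2 onset /m/, coda /m/ ok → permitted
wra — violates constraint 4: syllable 1 onset /wr/: /w/ (glide, 5) → /r/ (liquid, 4) does not rise → not permitted
wi — σ1 onset /w/, coda /∅/ ok → permitted
kfmwa — violates constraint 5: syllable 1 onset /kfmw/ has 4 consonants (> 3) → not permitted
Permitted: flwuk, flug.mum, wi → 3.

3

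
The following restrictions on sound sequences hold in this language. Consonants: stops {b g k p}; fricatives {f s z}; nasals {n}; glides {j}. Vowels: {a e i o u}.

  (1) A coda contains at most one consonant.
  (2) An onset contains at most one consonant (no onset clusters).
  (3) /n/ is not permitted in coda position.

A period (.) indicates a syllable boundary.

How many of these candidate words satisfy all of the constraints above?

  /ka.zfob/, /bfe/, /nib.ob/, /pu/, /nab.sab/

3

/ka.zfob/ — violates constraint 2: syllable 2 onset /zf/ has 2 consonants (> 1) → ill-formed
/bfe/ — violates constraint 2: syllable 1 onset /bf/ has 2 consonants (> 1) → ill-formed
/nib.ob/ — σ1 onset /n/, coda /b/ ok; σ2 onset /∅/, coda /b/ ok → well-formed
/pu/ — σ1 onset /p/, coda /∅/ ok → well-formed
/nab.sab/ — σ1 onset /n/, coda /b/ ok; σ2 onset /s/, coda /b/ ok → well-formed
Well-formed: /nib.ob/, /pu/, /nab.sab/ → 3.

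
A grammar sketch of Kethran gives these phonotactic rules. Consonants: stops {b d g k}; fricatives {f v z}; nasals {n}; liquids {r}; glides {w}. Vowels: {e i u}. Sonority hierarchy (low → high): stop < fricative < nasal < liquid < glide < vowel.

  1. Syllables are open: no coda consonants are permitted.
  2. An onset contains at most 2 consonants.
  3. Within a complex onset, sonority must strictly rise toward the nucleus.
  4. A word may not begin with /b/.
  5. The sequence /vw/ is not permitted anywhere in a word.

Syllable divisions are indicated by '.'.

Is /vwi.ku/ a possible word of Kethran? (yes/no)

no

/vwi.ku/ — violates constraint 5: contains banned sequence /vw/ → illicit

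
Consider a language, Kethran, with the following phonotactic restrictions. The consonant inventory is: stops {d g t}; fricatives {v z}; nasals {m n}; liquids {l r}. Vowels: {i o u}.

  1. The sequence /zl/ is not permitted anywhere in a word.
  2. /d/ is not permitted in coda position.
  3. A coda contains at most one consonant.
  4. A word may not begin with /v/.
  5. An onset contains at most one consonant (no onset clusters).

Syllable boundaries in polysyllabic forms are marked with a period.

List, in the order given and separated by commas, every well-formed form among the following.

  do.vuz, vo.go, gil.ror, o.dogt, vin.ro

do.vuz, gil.ror

do.vuz — σ1 onset /d/, coda /∅/ ok; σ2 onset /v/, coda /z/ ok → well-formed
vo.go — violates constraint 4: word begins with /v/ → ill-formed
gil.ror — σ1 onset /g/, coda /l/ ok; σ2 onset /r/, coda /r/ ok → well-formed
o.dogt — violates constraint 3: syllable 2 coda /gt/ has 2 consonants (> 1) → ill-formed
vin.ro — violates constraint 4: word begins with /v/ → ill-formed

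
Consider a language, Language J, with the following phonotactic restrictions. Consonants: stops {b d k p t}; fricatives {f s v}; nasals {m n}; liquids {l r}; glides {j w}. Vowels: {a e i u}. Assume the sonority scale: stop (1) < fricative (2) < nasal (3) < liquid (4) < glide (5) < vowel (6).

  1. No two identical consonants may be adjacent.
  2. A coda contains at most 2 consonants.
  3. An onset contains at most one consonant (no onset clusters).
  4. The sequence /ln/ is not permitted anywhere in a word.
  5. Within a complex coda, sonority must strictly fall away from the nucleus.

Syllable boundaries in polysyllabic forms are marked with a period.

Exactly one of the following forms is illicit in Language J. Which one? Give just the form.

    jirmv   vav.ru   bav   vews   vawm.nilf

jirmv

jirmv — violates constraint 2: syllable 1 coda /rmv/ has 3 consonants (> 2) → illicit
vav.ru — σ1 onset /v/, coda /v/ ok; σ2 onset /r/, coda /∅/ ok → licit
bav — σ1 onset /b/, coda /v/ ok → licit
vews — σ1 onset /v/, coda /ws/ (5→2 falls) ok → licit
vawm.nilf — σ1 onset /v/, coda /wm/ (5→3 falls) ok; σ2 onset /n/, coda /lf/ (4→2 falls) ok → licit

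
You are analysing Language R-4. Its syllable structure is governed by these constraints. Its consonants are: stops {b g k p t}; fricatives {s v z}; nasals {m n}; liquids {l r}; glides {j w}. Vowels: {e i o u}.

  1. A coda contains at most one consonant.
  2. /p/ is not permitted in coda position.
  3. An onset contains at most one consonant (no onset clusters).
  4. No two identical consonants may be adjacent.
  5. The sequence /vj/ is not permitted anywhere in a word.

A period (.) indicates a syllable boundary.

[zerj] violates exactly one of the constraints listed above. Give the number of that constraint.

1

[zerj]: syllable 1 coda /rj/ has 2 consonants (> 1).
This is a violation of constraint 1: "A coda contains at most one consonant."
The remaining constraints (2, 3, 4, 5) are satisfied.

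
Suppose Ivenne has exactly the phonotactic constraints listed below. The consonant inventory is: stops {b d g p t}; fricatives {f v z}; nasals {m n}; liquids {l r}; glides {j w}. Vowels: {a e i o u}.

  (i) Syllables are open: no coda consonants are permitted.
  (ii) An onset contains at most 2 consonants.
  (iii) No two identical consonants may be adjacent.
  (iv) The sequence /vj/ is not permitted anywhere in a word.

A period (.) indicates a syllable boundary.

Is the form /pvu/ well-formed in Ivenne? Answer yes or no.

/pvu/ — σ1 onset /pv/ (2C), coda /∅/ ok → well-formed

yes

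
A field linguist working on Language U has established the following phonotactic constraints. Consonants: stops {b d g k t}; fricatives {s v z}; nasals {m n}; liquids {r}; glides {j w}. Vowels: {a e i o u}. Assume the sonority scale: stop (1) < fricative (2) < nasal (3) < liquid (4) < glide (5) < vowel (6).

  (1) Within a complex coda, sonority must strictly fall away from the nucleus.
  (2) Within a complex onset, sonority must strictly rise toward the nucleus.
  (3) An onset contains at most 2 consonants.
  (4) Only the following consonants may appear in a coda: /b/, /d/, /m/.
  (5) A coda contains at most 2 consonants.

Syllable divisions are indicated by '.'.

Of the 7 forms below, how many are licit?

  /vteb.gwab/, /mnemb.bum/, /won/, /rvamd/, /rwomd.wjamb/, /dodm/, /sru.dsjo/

0

/vteb.gwab/ — violates constraint 2: syllable 1 onset /vt/: /v/ (fricative, 2) → /t/ (stop, 1) does not rise → illicit
/mnemb.bum/ — violates constraint 2: syllable 1 onset /mn/: /m/ (nasal, 3) → /n/ (nasal, 3) does not rise → illicit
/won/ — violates constraint 4: syllable 1 coda contains /n/, which is not a licensed coda consonant → illicit
/rvamd/ — violates constraint 2: syllable 1 onset /rv/: /r/ (liquid, 4) → /v/ (fricative, 2) does not rise → illicit
/rwomd.wjamb/ — violates constraint 2: syllable 2 onset /wj/: /w/ (glide, 5) → /j/ (glide, 5) does not rise → illicit
/dodm/ — violates constraint 1: syllable 1 coda /dm/: /d/ (stop, 1) → /m/ (nasal, 3) does not fall → illicit
/sru.dsjo/ — violates constraint 3: syllable 2 onset /dsj/ has 3 consonants (> 2) → illicit
No form is licit → 0.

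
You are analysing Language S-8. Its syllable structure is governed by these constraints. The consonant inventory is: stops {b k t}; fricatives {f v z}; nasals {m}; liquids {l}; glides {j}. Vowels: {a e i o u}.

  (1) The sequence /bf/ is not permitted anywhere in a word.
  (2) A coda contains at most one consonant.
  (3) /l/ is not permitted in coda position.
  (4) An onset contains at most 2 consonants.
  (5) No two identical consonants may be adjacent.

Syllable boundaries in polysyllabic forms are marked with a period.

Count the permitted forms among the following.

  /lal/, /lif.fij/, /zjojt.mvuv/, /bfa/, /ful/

/lal/ — violates constraint 3: syllable 1 coda contains /l/ → not permitted
/lif.fij/ — violates constraint 5: adjacent identical consonants /ff/ → not permitted
/zjojt.mvuv/ — violates constraint 2: syllable 1 coda /jt/ has 2 consonants (> 1) → not permitted
/bfa/ — violates constraint 1: contains banned sequence /bf/ → not permitted
/ful/ — violates constraint 3: syllable 1 coda contains /l/ → not permitted
No form is permitted → 0.

0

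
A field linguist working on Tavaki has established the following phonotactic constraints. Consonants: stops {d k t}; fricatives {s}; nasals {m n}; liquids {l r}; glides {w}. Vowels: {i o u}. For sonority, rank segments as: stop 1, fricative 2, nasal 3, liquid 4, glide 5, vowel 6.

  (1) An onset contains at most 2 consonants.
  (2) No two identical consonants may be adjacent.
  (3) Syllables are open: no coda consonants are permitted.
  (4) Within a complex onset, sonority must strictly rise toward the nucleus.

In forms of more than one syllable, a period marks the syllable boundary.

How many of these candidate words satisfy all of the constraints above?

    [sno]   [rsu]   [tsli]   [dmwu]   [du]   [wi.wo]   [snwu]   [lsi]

[sno] — σ1 onset /sn/ (2→3 rises), coda /∅/ ok → phonotactically legal
[rsu] — violates constraint 4: syllable 1 onset /rs/: /r/ (liquid, 4) → /s/ (fricative, 2) does not rise → phonotactically illegal
[tsli] — violates constraint 1: syllable 1 onset /tsl/ has 3 consonants (> 2) → phonotactically illegal
[dmwu] — violates constraint 1: syllable 1 onset /dmw/ has 3 consonants (> 2) → phonotactically illegal
[du] — σ1 onset /d/, coda /∅/ ok → phonotactically legal
[wi.wo] — σ1 onset /w/, coda /∅/ ok; σ2 onset /w/, coda /∅/ ok → phonotactically legal
[snwu] — violates constraint 1: syllable 1 onset /snw/ has 3 consonants (> 2) → phonotactically illegal
[lsi] — violates constraint 4: syllable 1 onset /ls/: /l/ (liquid, 4) → /s/ (fricative, 2) does not rise → phonotactically illegal
Phonotactically legal: [sno], [du], [wi.wo] → 3.

3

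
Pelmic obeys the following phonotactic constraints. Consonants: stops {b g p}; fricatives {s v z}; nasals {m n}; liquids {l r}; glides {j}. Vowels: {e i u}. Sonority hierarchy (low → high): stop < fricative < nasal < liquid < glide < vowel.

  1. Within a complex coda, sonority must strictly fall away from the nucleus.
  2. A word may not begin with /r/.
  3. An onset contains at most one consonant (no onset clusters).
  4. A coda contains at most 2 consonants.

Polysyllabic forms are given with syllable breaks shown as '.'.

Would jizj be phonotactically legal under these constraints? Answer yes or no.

jizj — violates constraint 1: syllable 1 coda /zj/: /z/ (fricative, 2) → /j/ (glide, 5) does not fall → phonotactically illegal

no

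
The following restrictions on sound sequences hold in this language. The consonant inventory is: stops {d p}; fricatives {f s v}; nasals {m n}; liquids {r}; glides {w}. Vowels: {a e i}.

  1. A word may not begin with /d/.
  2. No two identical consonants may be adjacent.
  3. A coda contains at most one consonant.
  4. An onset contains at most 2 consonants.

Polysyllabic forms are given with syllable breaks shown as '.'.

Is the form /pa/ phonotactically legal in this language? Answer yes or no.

yes

/pa/ — σ1 onset /p/, coda /∅/ ok → phonotactically legal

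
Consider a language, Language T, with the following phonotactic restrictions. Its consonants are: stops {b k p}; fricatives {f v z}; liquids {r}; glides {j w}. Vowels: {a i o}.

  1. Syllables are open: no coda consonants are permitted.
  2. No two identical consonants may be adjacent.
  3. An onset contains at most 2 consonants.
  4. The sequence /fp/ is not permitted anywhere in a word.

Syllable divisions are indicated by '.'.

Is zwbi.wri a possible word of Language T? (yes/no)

no

zwbi.wri — violates constraint 3: syllable 1 onset /zwb/ has 3 consonants (> 2) → illicit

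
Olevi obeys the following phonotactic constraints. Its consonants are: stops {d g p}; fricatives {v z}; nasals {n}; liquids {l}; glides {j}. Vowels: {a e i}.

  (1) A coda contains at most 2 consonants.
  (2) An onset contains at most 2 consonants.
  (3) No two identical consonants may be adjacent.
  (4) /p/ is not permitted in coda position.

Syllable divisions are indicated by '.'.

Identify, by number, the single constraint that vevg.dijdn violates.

1

vevg.dijdn: syllable 2 coda /jdn/ has 3 consonants (> 2).
This is a violation of constraint 1: "A coda contains at most 2 consonants."
The remaining constraints (2, 3, 4) are satisfied.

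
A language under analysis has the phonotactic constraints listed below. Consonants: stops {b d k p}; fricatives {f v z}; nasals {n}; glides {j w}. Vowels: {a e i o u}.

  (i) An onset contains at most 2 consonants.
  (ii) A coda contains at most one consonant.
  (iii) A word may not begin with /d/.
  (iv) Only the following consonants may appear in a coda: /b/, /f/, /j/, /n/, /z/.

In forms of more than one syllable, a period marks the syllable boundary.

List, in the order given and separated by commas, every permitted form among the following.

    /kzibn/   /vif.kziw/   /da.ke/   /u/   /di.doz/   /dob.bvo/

/kzibn/ — violates constraint (ii): syllable 1 coda /bn/ has 2 consonants (> 1) → not permitted
/vif.kziw/ — violates constraint (iv): syllable 2 coda contains /w/, which is not a licensed coda consonant → not permitted
/da.ke/ — violates constraint (iii): word begins with /d/ → not permitted
/u/ — σ1 onset /∅/, coda /∅/ ok → permitted
/di.doz/ — violates constraint (iii): word begins with /d/ → not permitted
/dob.bvo/ — violates constraint (iii): word begins with /d/ → not permitted

/u/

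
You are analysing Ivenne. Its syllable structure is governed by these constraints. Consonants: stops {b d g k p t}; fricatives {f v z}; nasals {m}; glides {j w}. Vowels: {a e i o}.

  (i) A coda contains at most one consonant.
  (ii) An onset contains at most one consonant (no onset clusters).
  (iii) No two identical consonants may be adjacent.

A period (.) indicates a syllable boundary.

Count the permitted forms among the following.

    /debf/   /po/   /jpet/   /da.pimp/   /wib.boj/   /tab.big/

/debf/ — violates constraint (i): syllable 1 coda /bf/ has 2 consonants (> 1) → not permitted
/po/ — σ1 onset /p/, coda /∅/ ok → permitted
/jpet/ — violates constraint (ii): syllable 1 onset /jp/ has 2 consonants (> 1) → not permitted
/da.pimp/ — violates constraint (i): syllable 2 coda /mp/ has 2 consonants (> 1) → not permitted
/wib.boj/ — violates constraint (iii): adjacent identical consonants /bb/ → not permitted
/tab.big/ — violates constraint (iii): adjacent identical consonants /bb/ → not permitted
Permitted: /po/ → 1.

1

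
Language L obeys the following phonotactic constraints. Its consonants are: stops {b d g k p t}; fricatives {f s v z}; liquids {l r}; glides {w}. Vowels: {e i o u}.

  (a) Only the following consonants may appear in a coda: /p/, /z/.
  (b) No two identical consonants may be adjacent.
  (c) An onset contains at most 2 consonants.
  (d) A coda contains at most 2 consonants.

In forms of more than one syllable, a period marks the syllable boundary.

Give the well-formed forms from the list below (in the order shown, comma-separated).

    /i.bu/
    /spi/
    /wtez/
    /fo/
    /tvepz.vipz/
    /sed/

/i.bu/, /spi/, /wtez/, /fo/, /tvepz.vipz/

/i.bu/ — σ1 onset /∅/, coda /∅/ ok; σ2 onset /b/, coda /∅/ ok → well-formed
/spi/ — σ1 onset /sp/ (2C), coda /∅/ ok → well-formed
/wtez/ — σ1 onset /wt/ (2C), coda /z/ ok → well-formed
/fo/ — σ1 onset /f/, coda /∅/ ok → well-formed
/tvepz.vipz/ — σ1 onset /tv/ (2C), coda /pz/ (2C) ok; σ2 onset /v/, coda /pz/ (2C) ok → well-formed
/sed/ — violates constraint (a): syllable 1 coda contains /d/, which is not a licensed coda consonant → ill-formed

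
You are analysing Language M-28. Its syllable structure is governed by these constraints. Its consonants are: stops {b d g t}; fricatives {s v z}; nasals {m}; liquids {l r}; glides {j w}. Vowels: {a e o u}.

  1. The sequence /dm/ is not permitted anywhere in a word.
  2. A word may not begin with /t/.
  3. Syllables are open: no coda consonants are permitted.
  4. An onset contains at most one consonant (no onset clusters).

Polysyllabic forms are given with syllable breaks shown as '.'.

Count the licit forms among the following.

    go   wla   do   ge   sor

3

go — σ1 onset /g/, coda /∅/ ok → licit
wla — violates constraint 4: syllable 1 onset /wl/ has 2 consonants (> 1) → illicit
do — σ1 onset /d/, coda /∅/ ok → licit
ge — σ1 onset /g/, coda /∅/ ok → licit
sor — violates constraint 3: syllable 1 coda /r/ has 1 consonant (> 0) → illicit
Licit: go, do, ge → 3.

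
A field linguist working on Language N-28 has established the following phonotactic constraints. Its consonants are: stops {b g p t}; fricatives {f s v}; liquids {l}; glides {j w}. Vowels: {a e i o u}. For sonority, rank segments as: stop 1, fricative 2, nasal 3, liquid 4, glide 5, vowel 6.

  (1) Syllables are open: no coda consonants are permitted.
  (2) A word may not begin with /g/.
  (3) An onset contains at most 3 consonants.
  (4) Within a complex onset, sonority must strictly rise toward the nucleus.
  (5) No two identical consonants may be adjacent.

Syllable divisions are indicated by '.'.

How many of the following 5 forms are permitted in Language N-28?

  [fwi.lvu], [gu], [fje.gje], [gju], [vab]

[fwi.lvu] — violates constraint 4: syllable 2 onset /lv/: /l/ (liquid, 4) → /v/ (fricative, 2) does not rise → not permitted
[gu] — violates constraint 2: word begins with /g/ → not permitted
[fje.gje] — σ1 onset /fj/ (2→5 rises), coda /∅/ ok; σ2 onset /gj/ (1→5 rises), coda /∅/ ok → permitted
[gju] — violates constraint 2: word begins with /g/ → not permitted
[vab] — violates constraint 1: syllable 1 coda /b/ has 1 consonant (> 0) → not permitted
Permitted: [fje.gje] → 1.

1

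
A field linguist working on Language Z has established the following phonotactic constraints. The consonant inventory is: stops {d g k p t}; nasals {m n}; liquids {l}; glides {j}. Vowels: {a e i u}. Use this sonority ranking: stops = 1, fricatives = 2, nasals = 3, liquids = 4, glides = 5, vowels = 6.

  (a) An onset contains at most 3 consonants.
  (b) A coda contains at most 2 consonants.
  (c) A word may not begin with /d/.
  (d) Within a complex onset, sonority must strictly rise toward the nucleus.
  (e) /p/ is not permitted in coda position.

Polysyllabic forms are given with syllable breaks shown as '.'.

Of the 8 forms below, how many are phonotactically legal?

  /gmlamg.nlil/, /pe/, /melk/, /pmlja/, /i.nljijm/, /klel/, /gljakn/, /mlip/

6

/gmlamg.nlil/ — σ1 onset /gml/ (1→3→4 rises), coda /mg/ (2C) ok; σ2 onset /nl/ (3→4 rises), coda /l/ ok → phonotactically legal
/pe/ — σ1 onset /p/, coda /∅/ ok → phonotactically legal
/melk/ — σ1 onset /m/, coda /lk/ (2C) ok → phonotactically legal
/pmlja/ — violates constraint (a): syllable 1 onset /pmlj/ has 4 consonants (> 3) → phonotactically illegal
/i.nljijm/ — σ1 onset /∅/, coda /∅/ ok; σ2 onset /nlj/ (3→4→5 rises), coda /jm/ (2C) ok → phonotactically legal
/klel/ — σ1 onset /kl/ (1→4 rises), coda /l/ ok → phonotactically legal
/gljakn/ — σ1 onset /glj/ (1→4→5 rises), coda /kn/ (2C) ok → phonotactically legal
/mlip/ — violates constraint (e): syllable 1 coda contains /p/ → phonotactically illegal
Phonotactically legal: /gmlamg.nlil/, /pe/, /melk/, /i.nljijm/, /klel/, /gljakn/ → 6.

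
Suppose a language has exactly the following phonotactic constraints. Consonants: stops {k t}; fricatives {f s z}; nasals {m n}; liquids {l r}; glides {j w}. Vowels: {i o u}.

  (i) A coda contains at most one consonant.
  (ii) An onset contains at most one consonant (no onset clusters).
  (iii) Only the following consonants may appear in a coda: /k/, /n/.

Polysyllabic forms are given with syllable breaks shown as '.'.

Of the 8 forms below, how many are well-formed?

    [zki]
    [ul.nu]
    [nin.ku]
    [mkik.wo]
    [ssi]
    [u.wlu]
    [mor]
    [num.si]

[zki] — violates constraint (ii): syllable 1 onset /zk/ has 2 consonants (> 1) → ill-formed
[ul.nu] — violates constraint (iii): syllable 1 coda contains /l/, which is not a licensed coda consonant → ill-formed
[nin.ku] — σ1 onset /n/, coda /n/ ok; σ2 onset /k/, coda /∅/ ok → well-formed
[mkik.wo] — violates constraint (ii): syllable 1 onset /mk/ has 2 consonants (> 1) → ill-formed
[ssi] — violates constraint (ii): syllable 1 onset /ss/ has 2 consonants (> 1) → ill-formed
[u.wlu] — violates constraint (ii): syllable 2 onset /wl/ has 2 consonants (> 1) → ill-formed
[mor] — violates constraint (iii): syllable 1 coda contains /r/, which is not a licensed coda consonant → ill-formed
[num.si] — violates constraint (iii): syllable 1 coda contains /m/, which is not a licensed coda consonant → ill-formed
Well-formed: [nin.ku] → 1.

1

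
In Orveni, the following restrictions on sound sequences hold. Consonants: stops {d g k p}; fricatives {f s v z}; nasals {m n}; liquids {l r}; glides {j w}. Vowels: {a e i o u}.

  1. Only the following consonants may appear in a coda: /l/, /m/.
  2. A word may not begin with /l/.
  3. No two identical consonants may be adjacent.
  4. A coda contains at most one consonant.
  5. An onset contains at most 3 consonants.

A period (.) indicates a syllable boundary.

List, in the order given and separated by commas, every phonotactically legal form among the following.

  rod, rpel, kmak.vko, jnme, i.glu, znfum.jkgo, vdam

rpel, jnme, i.glu, znfum.jkgo, vdam

rod — violates constraint 1: syllable 1 coda contains /d/, which is not a licensed coda consonant → phonotactically illegal
rpel — σ1 onset /rp/ (2C), coda /l/ ok → phonotactically legal
kmak.vko — violates constraint 1: syllable 1 coda contains /k/, which is not a licensed coda consonant → phonotactically illegal
jnme — σ1 onset /jnm/ (3C), coda /∅/ ok → phonotactically legal
i.glu — σ1 onset /∅/, coda /∅/ ok; σ2 onset /gl/ (2C), coda /∅/ ok → phonotactically legal
znfum.jkgo — σ1 onset /znf/ (3C), coda /m/ ok; σ2 onset /jkg/ (3C), coda /∅/ ok → phonotactically legal
vdam — σ1 onset /vd/ (2C), coda /m/ ok → phonotactically legal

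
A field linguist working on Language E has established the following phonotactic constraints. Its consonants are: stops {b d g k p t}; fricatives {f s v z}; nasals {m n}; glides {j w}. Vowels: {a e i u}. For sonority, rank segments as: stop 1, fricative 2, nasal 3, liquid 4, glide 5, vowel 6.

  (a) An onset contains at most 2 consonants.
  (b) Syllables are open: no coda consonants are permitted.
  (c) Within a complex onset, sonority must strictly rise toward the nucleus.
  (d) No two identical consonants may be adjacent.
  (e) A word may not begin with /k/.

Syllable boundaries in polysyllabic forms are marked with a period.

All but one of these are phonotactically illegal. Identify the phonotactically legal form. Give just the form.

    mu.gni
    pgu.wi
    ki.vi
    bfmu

mu.gni

mu.gni — σ1 onset /m/, coda /∅/ ok; σ2 onset /gn/ (1→3 rises), coda /∅/ ok → phonotactically legal
pgu.wi — violates constraint (c): syllable 1 onset /pg/: /p/ (stop, 1) → /g/ (stop, 1) does not rise → phonotactically illegal
ki.vi — violates constraint (e): word begins with /k/ → phonotactically illegal
bfmu — violates constraint (a): syllable 1 onset /bfm/ has 3 consonants (> 2) → phonotactically illegal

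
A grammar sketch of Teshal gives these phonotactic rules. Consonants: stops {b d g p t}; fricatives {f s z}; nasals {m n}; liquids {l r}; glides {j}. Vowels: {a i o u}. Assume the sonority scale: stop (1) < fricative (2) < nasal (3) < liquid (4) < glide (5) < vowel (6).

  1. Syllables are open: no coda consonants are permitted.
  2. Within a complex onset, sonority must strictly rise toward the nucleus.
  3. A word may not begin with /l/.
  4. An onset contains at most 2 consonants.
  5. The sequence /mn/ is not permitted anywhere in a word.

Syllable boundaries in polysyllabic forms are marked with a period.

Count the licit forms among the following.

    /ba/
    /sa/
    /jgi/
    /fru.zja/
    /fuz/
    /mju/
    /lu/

4

/ba/ — σ1 onset /b/, coda /∅/ ok → licit
/sa/ — σ1 onset /s/, coda /∅/ ok → licit
/jgi/ — violates constraint 2: syllable 1 onset /jg/: /j/ (glide, 5) → /g/ (stop, 1) does not rise → illicit
/fru.zja/ — σ1 onset /fr/ (2→4 rises), coda /∅/ ok; σ2 onset /zj/ (2→5 rises), coda /∅/ ok → licit
/fuz/ — violates constraint 1: syllable 1 coda /z/ has 1 consonant (> 0) → illicit
/mju/ — σ1 onset /mj/ (3→5 rises), coda /∅/ ok → licit
/lu/ — violates constraint 3: word begins with /l/ → illicit
Licit: /ba/, /sa/, /fru.zja/, /mju/ → 4.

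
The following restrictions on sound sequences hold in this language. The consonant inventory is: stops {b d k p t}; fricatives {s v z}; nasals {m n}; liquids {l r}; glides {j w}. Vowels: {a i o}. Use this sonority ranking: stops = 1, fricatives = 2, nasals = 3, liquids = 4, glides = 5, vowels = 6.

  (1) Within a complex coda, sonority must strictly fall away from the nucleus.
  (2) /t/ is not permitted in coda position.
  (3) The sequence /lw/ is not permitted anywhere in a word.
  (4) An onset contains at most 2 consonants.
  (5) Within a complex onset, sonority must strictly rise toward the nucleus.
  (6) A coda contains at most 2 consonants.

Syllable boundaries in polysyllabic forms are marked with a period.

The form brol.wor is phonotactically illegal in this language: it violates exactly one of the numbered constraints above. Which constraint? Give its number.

3

brol.wor: contains banned sequence /lw/.
This is a violation of constraint 3: "The sequence /lw/ is not permitted anywhere in a word."
The remaining constraints (1, 2, 4, 5, 6) are satisfied.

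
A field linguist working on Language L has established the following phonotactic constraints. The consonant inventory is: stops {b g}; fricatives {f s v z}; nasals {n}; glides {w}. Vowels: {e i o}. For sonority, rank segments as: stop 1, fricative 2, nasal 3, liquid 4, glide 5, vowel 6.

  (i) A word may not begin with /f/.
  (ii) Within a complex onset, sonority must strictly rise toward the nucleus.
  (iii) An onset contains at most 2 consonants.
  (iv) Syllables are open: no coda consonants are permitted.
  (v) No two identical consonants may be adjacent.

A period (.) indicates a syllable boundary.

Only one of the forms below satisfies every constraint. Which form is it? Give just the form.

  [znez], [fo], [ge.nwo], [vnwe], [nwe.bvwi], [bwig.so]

[znez] — violates constraint (iv): syllable 1 coda /z/ has 1 consonant (> 0) → not permitted
[fo] — violates constraint (i): word begins with /f/ → not permitted
[ge.nwo] — σ1 onset /g/, coda /∅/ ok; σ2 onset /nw/ (3→5 rises), coda /∅/ ok → permitted
[vnwe] — violates constraint (iii): syllable 1 onset /vnw/ has 3 consonants (> 2) → not permitted
[nwe.bvwi] — violates constraint (iii): syllable 2 onset /bvw/ has 3 consonants (> 2) → not permitted
[bwig.so] — violates constraint (iv): syllable 1 coda /g/ has 1 consonant (> 0) → not permitted

[ge.nwo]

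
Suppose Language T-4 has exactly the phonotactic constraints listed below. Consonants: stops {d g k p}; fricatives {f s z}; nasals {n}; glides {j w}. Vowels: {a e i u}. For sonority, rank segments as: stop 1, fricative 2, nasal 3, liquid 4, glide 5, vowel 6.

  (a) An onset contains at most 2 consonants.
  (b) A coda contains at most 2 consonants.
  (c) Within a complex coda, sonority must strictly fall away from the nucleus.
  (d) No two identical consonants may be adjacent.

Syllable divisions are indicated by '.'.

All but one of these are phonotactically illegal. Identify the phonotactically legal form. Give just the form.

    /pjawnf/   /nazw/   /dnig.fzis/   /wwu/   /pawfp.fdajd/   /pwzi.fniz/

/dnig.fzis/

/pjawnf/ — violates constraint (b): syllable 1 coda /wnf/ has 3 consonants (> 2) → phonotactically illegal
/nazw/ — violates constraint (c): syllable 1 coda /zw/: /z/ (fricative, 2) → /w/ (glide, 5) does not fall → phonotactically illegal
/dnig.fzis/ — σ1 onset /dn/ (2C), coda /g/ ok; σ2 onset /fz/ (2C), coda /s/ ok → phonotactically legal
/wwu/ — violates constraint (d): adjacent identical consonants /ww/ → phonotactically illegal
/pawfp.fdajd/ — violates constraint (b): syllable 1 coda /wfp/ has 3 consonants (> 2) → phonotactically illegal
/pwzi.fniz/ — violates constraint (a): syllable 1 onset /pwz/ has 3 consonants (> 2) → phonotactically illegal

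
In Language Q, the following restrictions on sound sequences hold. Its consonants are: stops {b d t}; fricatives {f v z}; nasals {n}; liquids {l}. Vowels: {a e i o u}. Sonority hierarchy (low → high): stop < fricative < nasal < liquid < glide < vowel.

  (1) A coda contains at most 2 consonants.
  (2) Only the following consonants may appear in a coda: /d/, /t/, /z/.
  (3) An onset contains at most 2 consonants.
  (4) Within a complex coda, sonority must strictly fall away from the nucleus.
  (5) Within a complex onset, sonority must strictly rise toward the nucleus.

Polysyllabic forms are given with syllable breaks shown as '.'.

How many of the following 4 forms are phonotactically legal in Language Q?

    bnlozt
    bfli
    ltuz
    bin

bnlozt — violates constraint 3: syllable 1 onset /bnl/ has 3 consonants (> 2) → phonotactically illegal
bfli — violates constraint 3: syllable 1 onset /bfl/ has 3 consonants (> 2) → phonotactically illegal
ltuz — violates constraint 5: syllable 1 onset /lt/: /l/ (liquid, 4) → /t/ (stop, 1) does not rise → phonotactically illegal
bin — violates constraint 2: syllable 1 coda contains /n/, which is not a licensed coda consonant → phonotactically illegal
No form is phonotactically legal → 0.

0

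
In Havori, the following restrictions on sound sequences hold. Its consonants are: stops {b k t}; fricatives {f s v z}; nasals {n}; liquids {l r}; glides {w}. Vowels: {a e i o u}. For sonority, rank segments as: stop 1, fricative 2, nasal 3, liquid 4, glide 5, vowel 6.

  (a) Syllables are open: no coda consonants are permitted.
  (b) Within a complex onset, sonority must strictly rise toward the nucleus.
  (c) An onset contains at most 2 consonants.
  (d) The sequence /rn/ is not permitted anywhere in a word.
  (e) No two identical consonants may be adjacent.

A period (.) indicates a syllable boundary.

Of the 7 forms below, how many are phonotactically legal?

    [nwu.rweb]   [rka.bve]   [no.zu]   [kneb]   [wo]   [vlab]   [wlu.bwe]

2

[nwu.rweb] — violates constraint (a): syllable 2 coda /b/ has 1 consonant (> 0) → phonotactically illegal
[rka.bve] — violates constraint (b): syllable 1 onset /rk/: /r/ (liquid, 4) → /k/ (stop, 1) does not rise → phonotactically illegal
[no.zu] — σ1 onset /n/, coda /∅/ ok; σ2 onset /z/, coda /∅/ ok → phonotactically legal
[kneb] — violates constraint (a): syllable 1 coda /b/ has 1 consonant (> 0) → phonotactically illegal
[wo] — σ1 onset /w/, coda /∅/ ok → phonotactically legal
[vlab] — violates constraint (a): syllable 1 coda /b/ has 1 consonant (> 0) → phonotactically illegal
[wlu.bwe] — violates constraint (b): syllable 1 onset /wl/: /w/ (glide, 5) → /l/ (liquid, 4) does not rise → phonotactically illegal
Phonotactically legal: [no.zu], [wo] → 2.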